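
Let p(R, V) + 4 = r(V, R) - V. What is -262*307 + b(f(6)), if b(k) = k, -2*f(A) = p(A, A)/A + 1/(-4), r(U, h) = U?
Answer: -1930405/24 ≈ -80434.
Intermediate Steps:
p(R, V) = -4 (p(R, V) = -4 + (V - V) = -4 + 0 = -4)
f(A) = ⅛ + 2/A (f(A) = -(-4/A + 1/(-4))/2 = -(-4/A + 1*(-¼))/2 = -(-4/A - ¼)/2 = -(-¼ - 4/A)/2 = ⅛ + 2/A)
-262*307 + b(f(6)) = -262*307 + (⅛)*(16 + 6)/6 = -80434 + (⅛)*(⅙)*22 = -80434 + 11/24 = -1930405/24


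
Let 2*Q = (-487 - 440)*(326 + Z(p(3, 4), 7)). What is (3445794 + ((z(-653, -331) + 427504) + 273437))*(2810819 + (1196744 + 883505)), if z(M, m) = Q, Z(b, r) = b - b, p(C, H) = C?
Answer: 19542917597112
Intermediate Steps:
Z(b, r) = 0
Q = -151101 (Q = ((-487 - 440)*(326 + 0))/2 = (-927*326)/2 = (½)*(-302202) = -151101)
z(M, m) = -151101
(3445794 + ((z(-653, -331) + 427504) + 273437))*(2810819 + (1196744 + 883505)) = (3445794 + ((-151101 + 427504) + 273437))*(2810819 + (1196744 + 883505)) = (3445794 + (276403 + 273437))*(2810819 + 2080249) = (3445794 + 549840)*4891068 = 3995634*4891068 = 19542917597112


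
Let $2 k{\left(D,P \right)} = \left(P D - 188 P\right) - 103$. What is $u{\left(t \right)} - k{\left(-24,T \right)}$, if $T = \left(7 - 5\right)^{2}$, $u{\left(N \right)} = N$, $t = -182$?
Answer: $\frac{587}{2} \approx 293.5$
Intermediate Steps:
$T = 4$ ($T = 2^{2} = 4$)
$k{\left(D,P \right)} = - \frac{103}{2} - 94 P + \frac{D P}{2}$ ($k{\left(D,P \right)} = \frac{\left(P D - 188 P\right) - 103}{2} = \frac{\left(D P - 188 P\right) - 103}{2} = \frac{\left(- 188 P + D P\right) - 103}{2} = \frac{-103 - 188 P + D P}{2} = - \frac{103}{2} - 94 P + \frac{D P}{2}$)
$u{\left(t \right)} - k{\left(-24,T \right)} = -182 - \left(- \frac{103}{2} - 376 + \frac{1}{2} \left(-24\right) 4\right) = -182 - \left(- \frac{103}{2} - 376 - 48\right) = -182 - - \frac{951}{2} = -182 + \frac{951}{2} = \frac{587}{2}$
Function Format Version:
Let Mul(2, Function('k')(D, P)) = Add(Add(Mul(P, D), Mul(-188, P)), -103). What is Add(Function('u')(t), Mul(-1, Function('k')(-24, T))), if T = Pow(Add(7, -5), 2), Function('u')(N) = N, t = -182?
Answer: Rational(587, 2) ≈ 293.50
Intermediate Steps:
T = 4 (T = Pow(2, 2) = 4)
Function('k')(D, P) = Add(Rational(-103, 2), Mul(-94, P), Mul(Rational(1, 2), D, P)) (Function('k')(D, P) = Mul(Rational(1, 2), Add(Add(Mul(P, D), Mul(-188, P)), -103)) = Mul(Rational(1, 2), Add(Add(Mul(D, P), Mul(-188, P)), -103)) = Mul(Rational(1, 2), Add(Add(Mul(-188, P), Mul(D, P)), -103)) = Mul(Rational(1, 2), Add(-103, Mul(-188, P), Mul(D, P))) = Add(Rational(-103, 2), Mul(-94, P), Mul(Rational(1, 2), D, P)))
Add(Function('u')(t), Mul(-1, Function('k')(-24, T))) = Add(-182, Mul(-1, Add(Rational(-103, 2), Mul(-94, 4), Mul(Rational(1, 2), -24, 4)))) = Add(-182, Mul(-1, Add(Rational(-103, 2), -376, -48))) = Add(-182, Mul(-1, Rational(-951, 2))) = Add(-182, Rational(951, 2)) = Rational(587, 2)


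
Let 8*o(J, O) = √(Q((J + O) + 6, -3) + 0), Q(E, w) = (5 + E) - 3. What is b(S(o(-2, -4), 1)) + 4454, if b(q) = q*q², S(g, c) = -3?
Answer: 4427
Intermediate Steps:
Q(E, w) = 2 + E
o(J, O) = √(8 + J + O)/8 (o(J, O) = √((2 + ((J + O) + 6)) + 0)/8 = √((2 + (6 + J + O)) + 0)/8 = √((8 + J + O) + 0)/8 = √(8 + J + O)/8)
b(q) = q³
b(S(o(-2, -4), 1)) + 4454 = (-3)³ + 4454 = -27 + 4454 = 4427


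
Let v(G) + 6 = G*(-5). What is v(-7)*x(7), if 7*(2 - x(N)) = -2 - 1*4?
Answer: 580/7 ≈ 82.857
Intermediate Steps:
x(N) = 20/7 (x(N) = 2 - (-2 - 1*4)/7 = 2 - (-2 - 4)/7 = 2 - ⅐*(-6) = 2 + 6/7 = 20/7)
v(G) = -6 - 5*G (v(G) = -6 + G*(-5) = -6 - 5*G)
v(-7)*x(7) = (-6 - 5*(-7))*(20/7) = (-6 + 35)*(20/7) = 29*(20/7) = 580/7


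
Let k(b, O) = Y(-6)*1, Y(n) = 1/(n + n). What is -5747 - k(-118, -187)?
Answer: -68963/12 ≈ -5746.9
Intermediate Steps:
Y(n) = 1/(2*n)
k(b, O) = -1/12 (k(b, O) = ((½)/(-6))*1 = ((½)*(-⅙))*1 = -1/12*1 = -1/12)
-5747 - k(-118, -187) = -5747 - 1*(-1/12) = -5747 + 1/12 = -68963/12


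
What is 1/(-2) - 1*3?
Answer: -7/2 ≈ -3.5000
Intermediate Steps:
1/(-2) - 1*3 = -½ - 3 = -7/2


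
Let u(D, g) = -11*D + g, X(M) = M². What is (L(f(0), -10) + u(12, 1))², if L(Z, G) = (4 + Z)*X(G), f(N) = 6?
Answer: 755161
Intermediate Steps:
u(D, g) = g - 11*D
L(Z, G) = G²*(4 + Z) (L(Z, G) = (4 + Z)*G² = G²*(4 + Z))
(L(f(0), -10) + u(12, 1))² = ((-10)²*(4 + 6) + (1 - 11*12))² = (100*10 + (1 - 132))² = (1000 - 131)² = 869² = 755161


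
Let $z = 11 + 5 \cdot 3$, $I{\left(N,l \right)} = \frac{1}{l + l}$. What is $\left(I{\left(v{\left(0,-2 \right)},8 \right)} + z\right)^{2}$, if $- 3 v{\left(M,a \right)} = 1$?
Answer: $\frac{173889}{256} \approx 679.25$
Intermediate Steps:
$v{\left(M,a \right)} = - \frac{1}{3}$ ($v{\left(M,a \right)} = \left(- \frac{1}{3}\right) 1 = - \frac{1}{3}$)
$I{\left(N,l \right)} = \frac{1}{2 l}$
$z = 26$ ($z = 11 + 15 = 26$)
$\left(I{\left(v{\left(0,-2 \right)},8 \right)} + z\right)^{2} = \left(\frac{1}{2 \cdot 8} + 26\right)^{2} = \left(\frac{1}{2} \cdot \frac{1}{8} + 26\right)^{2} = \left(\frac{1}{16} + 26\right)^{2} = \left(\frac{417}{16}\right)^{2} = \frac{173889}{256}$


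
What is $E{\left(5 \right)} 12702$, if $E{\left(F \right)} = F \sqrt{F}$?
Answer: $63510 \sqrt{5} \approx 1.4201 \cdot 10^{5}$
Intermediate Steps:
$E{\left(F \right)} = F^{\frac{3}{2}}$
$E{\left(5 \right)} 12702 = 5^{\frac{3}{2}} \cdot 12702 = 5 \sqrt{5} \cdot 12702 = 63510 \sqrt{5}$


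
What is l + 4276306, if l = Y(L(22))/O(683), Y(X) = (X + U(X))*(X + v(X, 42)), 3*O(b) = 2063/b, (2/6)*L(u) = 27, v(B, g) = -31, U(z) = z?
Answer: 8838616178/2063 ≈ 4.2844e+6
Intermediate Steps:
L(u) = 81 (L(u) = 3*27 = 81)
O(b) = 2063/(3*b) (O(b) = (2063/b)/3 = 2063/(3*b))
Y(X) = 2*X*(-31 + X) (Y(X) = (X + X)*(X - 31) = (2*X)*(-31 + X) = 2*X*(-31 + X))
l = 16596900/2063 (l = (2*81*(-31 + 81))/(((2063/3)/683)) = (2*81*50)/(((2063/3)*(1/683))) = 8100/(2063/2049) = 8100*(2049/2063) = 16596900/2063 ≈ 8045.0)
l + 4276306 = 16596900/2063 + 4276306 = 8838616178/2063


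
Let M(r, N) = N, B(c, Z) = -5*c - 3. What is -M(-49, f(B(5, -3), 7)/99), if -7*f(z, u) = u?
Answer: 1/99 ≈ 0.010101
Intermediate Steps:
B(c, Z) = -3 - 5*c
f(z, u) = -u/7
-M(-49, f(B(5, -3), 7)/99) = -(-1/7*7)/99 = -(-1)/99 = -1*(-1/99) = 1/99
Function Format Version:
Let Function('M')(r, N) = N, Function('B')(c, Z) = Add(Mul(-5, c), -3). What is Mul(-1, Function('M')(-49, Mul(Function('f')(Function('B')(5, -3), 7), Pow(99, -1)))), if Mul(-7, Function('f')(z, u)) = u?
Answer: Rational(1, 99) ≈ 0.010101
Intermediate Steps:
Function('B')(c, Z) = Add(-3, Mul(-5, c))
Function('f')(z, u) = Mul(Rational(-1, 7), u)
Mul(-1, Function('M')(-49, Mul(Function('f')(Function('B')(5, -3), 7), Pow(99, -1)))) = Mul(-1, Mul(Mul(Rational(-1, 7), 7), Pow(99, -1))) = Mul(-1, Mul(-1, Rational(1, 99))) = Mul(-1, Rational(-1, 99)) = Rational(1, 99)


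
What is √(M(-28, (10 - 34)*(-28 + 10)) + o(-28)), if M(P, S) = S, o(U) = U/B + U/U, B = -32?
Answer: √6942/4 ≈ 20.830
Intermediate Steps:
o(U) = 1 - U/32 (o(U) = U/(-32) + U/U = U*(-1/32) + 1 = -U/32 + 1 = 1 - U/32)
√(M(-28, (10 - 34)*(-28 + 10)) + o(-28)) = √((10 - 34)*(-28 + 10) + (1 - 1/32*(-28))) = √(-24*(-18) + (1 + 7/8)) = √(432 + 15/8) = √(3471/8) = √6942/4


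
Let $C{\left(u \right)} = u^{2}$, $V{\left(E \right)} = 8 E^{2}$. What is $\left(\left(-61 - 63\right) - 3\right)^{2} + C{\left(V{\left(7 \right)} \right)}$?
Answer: $169793$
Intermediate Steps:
$\left(\left(-61 - 63\right) - 3\right)^{2} + C{\left(V{\left(7 \right)} \right)} = \left(\left(-61 - 63\right) - 3\right)^{2} + \left(8 \cdot 7^{2}\right)^{2} = \left(-124 - 3\right)^{2} + \left(8 \cdot 49\right)^{2} = \left(-127\right)^{2} + 392^{2} = 16129 + 153664 = 169793$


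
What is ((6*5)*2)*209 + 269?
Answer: 12809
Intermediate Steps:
((6*5)*2)*209 + 269 = (30*2)*209 + 269 = 60*209 + 269 = 12540 + 269 = 12809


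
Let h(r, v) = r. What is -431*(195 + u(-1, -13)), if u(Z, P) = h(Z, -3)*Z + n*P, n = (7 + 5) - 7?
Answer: -56461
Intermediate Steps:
n = 5 (n = 12 - 7 = 5)
u(Z, P) = Z**2 + 5*P (u(Z, P) = Z*Z + 5*P = Z**2 + 5*P)
-431*(195 + u(-1, -13)) = -431*(195 + ((-1)**2 + 5*(-13))) = -431*(195 + (1 - 65)) = -431*(195 - 64) = -431*131 = -56461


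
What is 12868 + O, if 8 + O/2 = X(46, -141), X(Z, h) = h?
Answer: 12570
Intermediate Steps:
O = -298 (O = -16 + 2*(-141) = -16 - 282 = -298)
12868 + O = 12868 - 298 = 12570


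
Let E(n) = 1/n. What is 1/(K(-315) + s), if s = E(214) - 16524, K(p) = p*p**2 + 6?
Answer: -214/6692292101 ≈ -3.1977e-8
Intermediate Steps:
K(p) = 6 + p**3 (K(p) = p**3 + 6 = 6 + p**3)
s = -3536135/214 (s = 1/214 - 16524 = -3536135/214 ≈ -16524.)
1/(K(-315) + s) = 1/((6 + (-315)**3) - 3536135/214) = 1/((6 - 31255875) - 3536135/214) = 1/(-31255869 - 3536135/214) = 1/(-6692292101/214) = -214/6692292101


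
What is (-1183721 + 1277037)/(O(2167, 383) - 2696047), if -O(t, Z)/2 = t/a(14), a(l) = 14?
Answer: -163303/4718624 ≈ -0.034608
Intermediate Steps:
O(t, Z) = -t/7 (O(t, Z) = -2*t/14 = -t/7)
(-1183721 + 1277037)/(O(2167, 383) - 2696047) = (-1183721 + 1277037)/(-⅐*2167 - 2696047) = 93316/(-2167/7 - 2696047) = 93316/(-18874496/7) = 93316*(-7/18874496) = -163303/4718624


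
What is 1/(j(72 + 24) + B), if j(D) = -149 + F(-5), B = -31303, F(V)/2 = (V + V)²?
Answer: -1/31252 ≈ -3.1998e-5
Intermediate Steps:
F(V) = 8*V² (F(V) = 2*(V + V)² = 2*(2*V)² = 2*(4*V²) = 8*V²)
j(D) = 51 (j(D) = -149 + 8*(-5)² = -149 + 8*25 = -149 + 200 = 51)
1/(j(72 + 24) + B) = 1/(51 - 31303) = 1/(-31252) = -1/31252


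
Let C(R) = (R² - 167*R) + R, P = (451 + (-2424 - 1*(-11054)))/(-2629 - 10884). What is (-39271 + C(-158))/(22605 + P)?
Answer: 161088473/305452284 ≈ 0.52738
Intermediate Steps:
P = -9081/13513 (P = (451 + (-2424 + 11054))/(-13513) = (451 + 8630)*(-1/13513) = 9081*(-1/13513) = -9081/13513 ≈ -0.67202)
C(R) = R² - 166*R
(-39271 + C(-158))/(22605 + P) = (-39271 - 158*(-166 - 158))/(22605 - 9081/13513) = (-39271 - 158*(-324))/(305452284/13513) = (-39271 + 51192)*(13513/305452284) = 11921*(13513/305452284) = 161088473/305452284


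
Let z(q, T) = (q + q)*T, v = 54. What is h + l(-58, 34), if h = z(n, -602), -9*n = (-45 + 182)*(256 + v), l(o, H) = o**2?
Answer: 51164156/9 ≈ 5.6849e+6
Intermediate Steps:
n = -42470/9 (n = -(-45 + 182)*(256 + 54)/9 = -137*310/9 = -1/9*42470 = -42470/9 ≈ -4718.9)
z(q, T) = 2*T*q (z(q, T) = (2*q)*T = 2*T*q)
h = 51133880/9 (h = 2*(-602)*(-42470/9) = 51133880/9 ≈ 5.6815e+6)
h + l(-58, 34) = 51133880/9 + (-58)**2 = 51133880/9 + 3364 = 51164156/9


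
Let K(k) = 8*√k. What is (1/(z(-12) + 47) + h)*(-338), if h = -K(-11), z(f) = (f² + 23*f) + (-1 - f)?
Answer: 169/37 + 2704*I*√11 ≈ 4.5676 + 8968.2*I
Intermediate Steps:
z(f) = -1 + f² + 22*f
h = -8*I*√11 (h = -8*√(-11) = -8*I*√11 ≈ -26.533*I)
(1/(z(-12) + 47) + h)*(-338) = (1/((-1 + (-12)² + 22*(-12)) + 47) - 8*I*√11)*(-338) = (1/((-1 + 144 - 264) + 47) - 8*I*√11)*(-338) = (1/(-121 + 47) - 8*I*√11)*(-338) = (1/(-74) - 8*I*√11)*(-338) = (-1/74 - 8*I*√11)*(-338) = 169/37 + 2704*I*√11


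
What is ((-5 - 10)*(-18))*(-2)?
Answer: -540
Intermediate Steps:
((-5 - 10)*(-18))*(-2) = -15*(-18)*(-2) = 270*(-2) = -540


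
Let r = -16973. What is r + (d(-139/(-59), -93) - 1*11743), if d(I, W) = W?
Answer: -28809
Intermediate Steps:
r + (d(-139/(-59), -93) - 1*11743) = -16973 + (-93 - 1*11743) = -16973 + (-93 - 11743) = -16973 - 11836 = -28809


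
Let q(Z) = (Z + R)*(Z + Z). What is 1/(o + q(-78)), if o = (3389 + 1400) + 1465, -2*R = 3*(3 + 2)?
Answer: 1/19592 ≈ 5.1041e-5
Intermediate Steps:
R = -15/2 (R = -3*(3 + 2)/2 = -3*5/2 = -½*15 = -15/2 ≈ -7.5000)
q(Z) = 2*Z*(-15/2 + Z) (q(Z) = (Z - 15/2)*(Z + Z) = (-15/2 + Z)*(2*Z) = 2*Z*(-15/2 + Z))
o = 6254 (o = 4789 + 1465 = 6254)
1/(o + q(-78)) = 1/(6254 - 78*(-15 + 2*(-78))) = 1/(6254 - 78*(-15 - 156)) = 1/(6254 - 78*(-171)) = 1/(6254 + 13338) = 1/19592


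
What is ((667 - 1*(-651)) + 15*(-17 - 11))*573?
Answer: 514554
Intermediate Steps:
((667 - 1*(-651)) + 15*(-17 - 11))*573 = ((667 + 651) + 15*(-28))*573 = (1318 - 420)*573 = 898*573 = 514554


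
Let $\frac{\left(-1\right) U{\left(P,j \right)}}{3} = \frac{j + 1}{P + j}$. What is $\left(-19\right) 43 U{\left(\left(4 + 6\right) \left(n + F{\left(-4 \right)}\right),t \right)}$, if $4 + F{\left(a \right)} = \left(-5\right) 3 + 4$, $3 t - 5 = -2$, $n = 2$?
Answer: $-38$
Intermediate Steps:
$t = 1$ ($t = \frac{5}{3} + \frac{1}{3} \left(-2\right) = \frac{5}{3} - \frac{2}{3} = 1$)
$F{\left(a \right)} = -15$ ($F{\left(a \right)} = -4 + \left(\left(-5\right) 3 + 4\right) = -4 + \left(-15 + 4\right) = -4 - 11 = -15$)
$U{\left(P,j \right)} = - \frac{3 \left(1 + j\right)}{P + j}$ ($U{\left(P,j \right)} = - 3 \frac{j + 1}{P + j} = - 3 \frac{1 + j}{P + j} = - \frac{3 \left(1 + j\right)}{P + j}$)
$\left(-19\right) 43 U{\left(\left(4 + 6\right) \left(n + F{\left(-4 \right)}\right),t \right)} = \left(-19\right) 43 \frac{3 \left(-1 - 1\right)}{\left(4 + 6\right) \left(2 - 15\right) + 1} = - 817 \frac{3 \left(-1 - 1\right)}{10 \left(-13\right) + 1} = - 817 \cdot 3 \frac{1}{-130 + 1} \left(-2\right) = - 817 \cdot 3 \frac{1}{-129} \left(-2\right) = - 817 \cdot 3 \left(- \frac{1}{129}\right) \left(-2\right) = \left(-817\right) \frac{2}{43} = -38$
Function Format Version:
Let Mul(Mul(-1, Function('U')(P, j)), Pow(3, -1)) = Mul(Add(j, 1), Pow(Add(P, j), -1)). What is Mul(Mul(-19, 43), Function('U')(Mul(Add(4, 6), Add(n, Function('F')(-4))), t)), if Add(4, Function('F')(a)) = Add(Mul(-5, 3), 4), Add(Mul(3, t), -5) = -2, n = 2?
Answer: -38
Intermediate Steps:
t = 1 (t = Add(Rational(5, 3), Mul(Rational(1, 3), -2)) = Add(Rational(5, 3), Rational(-2, 3)) = 1)
Function('F')(a) = -15 (Function('F')(a) = Add(-4, Add(Mul(-5, 3), 4)) = Add(-4, Add(-15, 4)) = Add(-4, -11) = -15)
Function('U')(P, j) = Mul(-3, Pow(Add(P, j), -1), Add(1, j)) (Function('U')(P, j) = Mul(-3, Mul(Add(j, 1), Pow(Add(P, j), -1))) = Mul(-3, Mul(Add(1, j), Pow(Add(P, j), -1))) = Mul(-3, Mul(Pow(Add(P, j), -1), Add(1, j))) = Mul(-3, Pow(Add(P, j), -1), Add(1, j)))
Mul(Mul(-19, 43), Function('U')(Mul(Add(4, 6), Add(n, Function('F')(-4))), t)) = Mul(Mul(-19, 43), Mul(3, Pow(Add(Mul(Add(4, 6), Add(2, -15)), 1), -1), Add(-1, Mul(-1, 1)))) = Mul(-817, Mul(3, Pow(Add(Mul(10, -13), 1), -1), Add(-1, -1))) = Mul(-817, Mul(3, Pow(Add(-130, 1), -1), -2)) = Mul(-817, Mul(3, Pow(-129, -1), -2)) = Mul(-817, Mul(3, Rational(-1, 129), -2)) = Mul(-817, Rational(2, 43)) = -38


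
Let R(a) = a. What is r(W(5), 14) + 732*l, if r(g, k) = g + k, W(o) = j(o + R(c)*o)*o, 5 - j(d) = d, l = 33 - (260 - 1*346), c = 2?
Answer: 87072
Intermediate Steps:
l = 119 (l = 33 - (260 - 346) = 33 - 1*(-86) = 33 + 86 = 119)
j(d) = 5 - d
W(o) = o*(5 - 3*o) (W(o) = (5 - (o + 2*o))*o = (5 - 3*o)*o = o*(5 - 3*o))
r(W(5), 14) + 732*l = (5*(5 - 3*5) + 14) + 732*119 = (5*(5 - 15) + 14) + 87108 = (5*(-10) + 14) + 87108 = (-50 + 14) + 87108 = -36 + 87108 = 87072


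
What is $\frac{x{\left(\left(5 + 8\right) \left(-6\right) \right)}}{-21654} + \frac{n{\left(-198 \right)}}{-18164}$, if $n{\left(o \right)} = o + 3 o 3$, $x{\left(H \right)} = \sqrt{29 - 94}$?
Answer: $\frac{495}{4541} - \frac{i \sqrt{65}}{21654} \approx 0.10901 - 0.00037232 i$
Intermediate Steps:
$x{\left(H \right)} = i \sqrt{65}$ ($x{\left(H \right)} = \sqrt{-65} = i \sqrt{65}$)
$n{\left(o \right)} = 10 o$ ($n{\left(o \right)} = o + 9 o = 10 o$)
$\frac{x{\left(\left(5 + 8\right) \left(-6\right) \right)}}{-21654} + \frac{n{\left(-198 \right)}}{-18164} = \frac{i \sqrt{65}}{-21654} + \frac{10 \left(-198\right)}{-18164} = i \sqrt{65} \left(- \frac{1}{21654}\right) - - \frac{495}{4541} = - \frac{i \sqrt{65}}{21654} + \frac{495}{4541} = \frac{495}{4541} - \frac{i \sqrt{65}}{21654}$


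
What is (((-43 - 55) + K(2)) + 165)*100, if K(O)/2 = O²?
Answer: 7500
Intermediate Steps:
K(O) = 2*O²
(((-43 - 55) + K(2)) + 165)*100 = (((-43 - 55) + 2*2²) + 165)*100 = ((-98 + 2*4) + 165)*100 = ((-98 + 8) + 165)*100 = (-90 + 165)*100 = 75*100 = 7500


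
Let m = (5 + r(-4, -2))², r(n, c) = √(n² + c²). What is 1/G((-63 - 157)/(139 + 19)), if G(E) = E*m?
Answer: -711/550 + 158*√5/275 ≈ -0.0080046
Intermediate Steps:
r(n, c) = √(c² + n²)
m = (5 + 2*√5)² (m = (5 + √((-2)² + (-4)²))² = (5 + √(4 + 16))² = (5 + √20)² = (5 + 2*√5)² ≈ 89.721)
G(E) = E*(45 + 20*√5)
1/G((-63 - 157)/(139 + 19)) = 1/(((-63 - 157)/(139 + 19))*(5 + 2*√5)²) = 1/((-220/158)*(5 + 2*√5)²) = 1/((-220*1/158)*(5 + 2*√5)²) = 1/(-110*(5 + 2*√5)²/79) = -79/(110*(5 + 2*√5)²)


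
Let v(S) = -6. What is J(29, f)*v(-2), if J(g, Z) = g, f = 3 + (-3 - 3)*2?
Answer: -174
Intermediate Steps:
f = -9 (f = 3 - 6*2 = 3 - 12 = -9)
J(29, f)*v(-2) = 29*(-6) = -174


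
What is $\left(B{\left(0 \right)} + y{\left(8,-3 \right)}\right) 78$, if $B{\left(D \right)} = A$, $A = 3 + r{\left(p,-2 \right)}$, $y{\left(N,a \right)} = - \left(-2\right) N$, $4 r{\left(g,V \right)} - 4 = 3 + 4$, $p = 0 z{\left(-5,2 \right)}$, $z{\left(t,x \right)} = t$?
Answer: $\frac{3393}{2} \approx 1696.5$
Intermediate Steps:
$p = 0$ ($p = 0 \left(-5\right) = 0$)
$r{\left(g,V \right)} = \frac{11}{4}$ ($r{\left(g,V \right)} = 1 + \frac{3 + 4}{4} = 1 + \frac{1}{4} \cdot 7 = 1 + \frac{7}{4} = \frac{11}{4}$)
$y{\left(N,a \right)} = 2 N$
$A = \frac{23}{4}$ ($A = 3 + \frac{11}{4} = \frac{23}{4} \approx 5.75$)
$B{\left(D \right)} = \frac{23}{4}$
$\left(B{\left(0 \right)} + y{\left(8,-3 \right)}\right) 78 = \left(\frac{23}{4} + 2 \cdot 8\right) 78 = \left(\frac{23}{4} + 16\right) 78 = \frac{87}{4} \cdot 78 = \frac{3393}{2}$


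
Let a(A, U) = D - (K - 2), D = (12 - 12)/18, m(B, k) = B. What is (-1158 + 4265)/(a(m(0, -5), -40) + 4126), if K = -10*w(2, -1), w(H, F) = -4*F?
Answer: 3107/4168 ≈ 0.74544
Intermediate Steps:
K = -40 (K = -(-40)*(-1) = -10*4 = -40)
D = 0 (D = 0*(1/18) = 0)
a(A, U) = 42 (a(A, U) = 0 - (-40 - 2) = 0 - 1*(-42) = 0 + 42 = 42)
(-1158 + 4265)/(a(m(0, -5), -40) + 4126) = (-1158 + 4265)/(42 + 4126) = 3107/4168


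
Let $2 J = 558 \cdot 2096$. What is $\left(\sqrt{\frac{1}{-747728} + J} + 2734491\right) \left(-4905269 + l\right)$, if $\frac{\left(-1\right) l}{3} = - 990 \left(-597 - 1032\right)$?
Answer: $-26643236874909 - \frac{9743399 \sqrt{20434442173306483}}{186932} \approx -2.6651 \cdot 10^{13}$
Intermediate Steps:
$J = 584784$ ($J = \frac{558 \cdot 2096}{2} = \frac{1}{2} \cdot 1169568 = 584784$)
$l = -4838130$ ($l = - 3 \left(- 990 \left(-597 - 1032\right)\right) = - 3 \left(\left(-990\right) \left(-1629\right)\right) = \left(-3\right) 1612710 = -4838130$)
$\left(\sqrt{\frac{1}{-747728} + J} + 2734491\right) \left(-4905269 + l\right) = \left(\sqrt{\frac{1}{-747728} + 584784} + 2734491\right) \left(-4905269 - 4838130\right) = \left(\sqrt{- \frac{1}{747728} + 584784} + 2734491\right) \left(-9743399\right) = \left(\sqrt{\frac{437259370751}{747728}} + 2734491\right) \left(-9743399\right) = \left(\frac{\sqrt{20434442173306483}}{186932} + 2734491\right) \left(-9743399\right) = \left(2734491 + \frac{\sqrt{20434442173306483}}{186932}\right) \left(-9743399\right) = -26643236874909 - \frac{9743399 \sqrt{20434442173306483}}{186932}$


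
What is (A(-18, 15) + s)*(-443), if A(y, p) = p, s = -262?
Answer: 109421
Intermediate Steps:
(A(-18, 15) + s)*(-443) = (15 - 262)*(-443) = -247*(-443) = 109421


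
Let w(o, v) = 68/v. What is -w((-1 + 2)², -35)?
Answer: 68/35 ≈ 1.9429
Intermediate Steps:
-w((-1 + 2)², -35) = -68/(-35) = -68*(-1)/35 = -1*(-68/35) = 68/35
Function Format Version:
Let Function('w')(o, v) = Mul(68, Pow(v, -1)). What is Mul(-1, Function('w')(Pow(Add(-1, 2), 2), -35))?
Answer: Rational(68, 35) ≈ 1.9429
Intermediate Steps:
Mul(-1, Function('w')(Pow(Add(-1, 2), 2), -35)) = Mul(-1, Mul(68, Pow(-35, -1))) = Mul(-1, Mul(68, Rational(-1, 35))) = Mul(-1, Rational(-68, 35)) = Rational(68, 35)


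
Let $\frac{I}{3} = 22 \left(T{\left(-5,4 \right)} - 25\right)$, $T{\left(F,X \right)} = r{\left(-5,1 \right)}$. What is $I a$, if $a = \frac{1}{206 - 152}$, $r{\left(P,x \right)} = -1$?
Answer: $- \frac{286}{9} \approx -31.778$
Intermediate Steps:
$T{\left(F,X \right)} = -1$
$a = \frac{1}{54} \approx 0.018519$
$I = -1716$ ($I = 3 \cdot 22 \left(-1 - 25\right) = 3 \cdot 22 \left(-26\right) = 3 \left(-572\right) = -1716$)
$I a = \left(-1716\right) \frac{1}{54} = - \frac{286}{9}$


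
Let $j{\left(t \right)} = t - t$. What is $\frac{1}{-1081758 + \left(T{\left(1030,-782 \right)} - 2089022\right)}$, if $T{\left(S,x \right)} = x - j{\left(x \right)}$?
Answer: $- \frac{1}{3171562} \approx -3.153 \cdot 10^{-7}$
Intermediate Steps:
$j{\left(t \right)} = 0$
$T{\left(S,x \right)} = x$ ($T{\left(S,x \right)} = x - 0 = x + 0 = x$)
$\frac{1}{-1081758 + \left(T{\left(1030,-782 \right)} - 2089022\right)} = \frac{1}{-1081758 - 2089804} = \frac{1}{-3171562} = - \frac{1}{3171562}$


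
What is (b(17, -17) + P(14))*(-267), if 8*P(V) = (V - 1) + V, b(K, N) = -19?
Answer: 33375/8 ≈ 4171.9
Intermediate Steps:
P(V) = -⅛ + V/4 (P(V) = ((V - 1) + V)/8 = ((-1 + V) + V)/8 = (-1 + 2*V)/8 = -⅛ + V/4)
(b(17, -17) + P(14))*(-267) = (-19 + (-⅛ + (¼)*14))*(-267) = (-19 + (-⅛ + 7/2))*(-267) = (-19 + 27/8)*(-267) = -125/8*(-267) = 33375/8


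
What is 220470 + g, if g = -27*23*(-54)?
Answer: 254004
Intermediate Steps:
g = 33534 (g = -621*(-54) = 33534)
220470 + g = 220470 + 33534 = 254004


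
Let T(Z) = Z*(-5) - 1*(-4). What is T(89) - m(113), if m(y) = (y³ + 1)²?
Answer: -2081954638845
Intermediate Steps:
m(y) = (1 + y³)²
T(Z) = 4 - 5*Z (T(Z) = -5*Z + 4 = 4 - 5*Z)
T(89) - m(113) = (4 - 5*89) - (1 + 113³)² = (4 - 445) - (1 + 1442897)² = -441 - 1*1442898² = -441 - 1*2081954638404 = -441 - 2081954638404 = -2081954638845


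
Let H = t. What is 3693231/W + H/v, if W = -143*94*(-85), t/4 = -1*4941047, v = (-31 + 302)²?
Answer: -22310733705289/83911483370 ≈ -265.88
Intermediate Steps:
v = 73441 (v = 271² = 73441)
t = -19764188 (t = 4*(-1*4941047) = 4*(-4941047) = -19764188)
W = 1142570 (W = -13442*(-85) = 1142570)
H = -19764188
3693231/W + H/v = 3693231/1142570 - 19764188/73441 = -22310733705289/83911483370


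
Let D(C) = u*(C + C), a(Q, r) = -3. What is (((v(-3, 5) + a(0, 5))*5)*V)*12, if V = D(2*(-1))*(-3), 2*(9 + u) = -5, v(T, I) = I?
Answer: -16560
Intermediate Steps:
u = -23/2 (u = -9 + (½)*(-5) = -9 - 5/2 = -23/2 ≈ -11.500)
D(C) = -23*C (D(C) = -23*(C + C)/2 = -23*C)
V = -138 (V = -46*(-1)*(-3) = -23*(-2)*(-3) = 46*(-3) = -138)
(((v(-3, 5) + a(0, 5))*5)*V)*12 = (((5 - 3)*5)*(-138))*12 = ((2*5)*(-138))*12 = (10*(-138))*12 = -1380*12 = -16560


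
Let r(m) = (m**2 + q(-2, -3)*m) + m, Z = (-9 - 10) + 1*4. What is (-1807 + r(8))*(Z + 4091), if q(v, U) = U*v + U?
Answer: -6974036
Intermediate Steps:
q(v, U) = U + U*v
Z = -15 (Z = -19 + 4 = -15)
r(m) = m**2 + 4*m (r(m) = (m**2 + (-3*(1 - 2))*m) + m = (m**2 + (-3*(-1))*m) + m = (m**2 + 3*m) + m = m**2 + 4*m)
(-1807 + r(8))*(Z + 4091) = (-1807 + 8*(4 + 8))*(-15 + 4091) = (-1807 + 8*12)*4076 = (-1807 + 96)*4076 = -1711*4076 = -6974036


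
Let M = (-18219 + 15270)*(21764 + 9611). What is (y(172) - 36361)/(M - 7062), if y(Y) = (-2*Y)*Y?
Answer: 31843/30843979 ≈ 0.0010324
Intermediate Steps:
M = -92524875 (M = -2949*31375 = -92524875)
y(Y) = -2*Y²
(y(172) - 36361)/(M - 7062) = (-2*172² - 36361)/(-92524875 - 7062) = (-2*29584 - 36361)/(-92531937) = (-59168 - 36361)*(-1/92531937) = -95529*(-1/92531937) = 31843/30843979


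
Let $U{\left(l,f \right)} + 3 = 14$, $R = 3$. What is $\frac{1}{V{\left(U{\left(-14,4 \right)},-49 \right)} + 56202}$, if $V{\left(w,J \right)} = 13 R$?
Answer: $\frac{1}{56241} \approx 1.7781 \cdot 10^{-5}$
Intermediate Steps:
$U{\left(l,f \right)} = 11$ ($U{\left(l,f \right)} = -3 + 14 = 11$)
$V{\left(w,J \right)} = 39$ ($V{\left(w,J \right)} = 13 \cdot 3 = 39$)
$\frac{1}{V{\left(U{\left(-14,4 \right)},-49 \right)} + 56202} = \frac{1}{39 + 56202} = \frac{1}{56241}$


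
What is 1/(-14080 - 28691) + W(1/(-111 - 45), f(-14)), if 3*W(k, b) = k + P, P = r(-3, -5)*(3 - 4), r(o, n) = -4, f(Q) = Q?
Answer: 8881955/6672276 ≈ 1.3312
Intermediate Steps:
P = 4 (P = -4*(3 - 4) = -4*(-1) = 4)
W(k, b) = 4/3 + k/3 (W(k, b) = (k + 4)/3 = (4 + k)/3 = 4/3 + k/3)
1/(-14080 - 28691) + W(1/(-111 - 45), f(-14)) = 1/(-14080 - 28691) + (4/3 + 1/(3*(-111 - 45))) = 1/(-42771) + (4/3 + (1/3)/(-156)) = -1/42771 + (4/3 + (1/3)*(-1/156)) = -1/42771 + (4/3 - 1/468) = -1/42771 + 623/468 = 8881955/6672276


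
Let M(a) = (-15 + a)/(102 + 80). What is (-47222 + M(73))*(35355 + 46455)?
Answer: -351551723130/91 ≈ -3.8632e+9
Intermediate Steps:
M(a) = -15/182 + a/182 (M(a) = (-15 + a)/182 = (-15 + a)*(1/182) = -15/182 + a/182)
(-47222 + M(73))*(35355 + 46455) = (-47222 + (-15/182 + (1/182)*73))*(35355 + 46455) = (-47222 + (-15/182 + 73/182))*81810 = (-47222 + 29/91)*81810 = -4297173/91*81810 = -351551723130/91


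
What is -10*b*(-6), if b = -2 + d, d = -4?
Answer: -360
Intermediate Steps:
b = -6 (b = -2 - 4 = -6)
-10*b*(-6) = -10*(-6)*(-6) = 60*(-6) = -360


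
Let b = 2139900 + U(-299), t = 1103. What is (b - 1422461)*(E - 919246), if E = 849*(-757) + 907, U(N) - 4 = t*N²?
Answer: -155052228961872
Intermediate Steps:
U(N) = 4 + 1103*N²
E = -641786 (E = -642693 + 907 = -641786)
b = 100749207 (b = 2139900 + (4 + 1103*(-299)²) = 2139900 + (4 + 1103*89401) = 2139900 + (4 + 98609303) = 2139900 + 98609307 = 100749207)
(b - 1422461)*(E - 919246) = (100749207 - 1422461)*(-641786 - 919246) = 99326746*(-1561032) = -155052228961872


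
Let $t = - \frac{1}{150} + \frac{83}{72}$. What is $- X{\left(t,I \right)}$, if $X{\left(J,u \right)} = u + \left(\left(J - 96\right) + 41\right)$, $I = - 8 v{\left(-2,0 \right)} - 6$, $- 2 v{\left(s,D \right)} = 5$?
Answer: $\frac{71737}{1800} \approx 39.854$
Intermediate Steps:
$v{\left(s,D \right)} = - \frac{5}{2}$ ($v{\left(s,D \right)} = \left(- \frac{1}{2}\right) 5 = - \frac{5}{2}$)
$t = \frac{2063}{1800}$ ($t = \left(-1\right) \frac{1}{150} + 83 \cdot \frac{1}{72} = - \frac{1}{150} + \frac{83}{72} = \frac{2063}{1800} \approx 1.1461$)
$I = 14$ ($I = \left(-8\right) \left(- \frac{5}{2}\right) - 6 = 20 - 6 = 14$)
$X{\left(J,u \right)} = -55 + J + u$ ($X{\left(J,u \right)} = u + \left(\left(-96 + J\right) + 41\right) = u + \left(-55 + J\right) = -55 + J + u$)
$- X{\left(t,I \right)} = - (-55 + \frac{2063}{1800} + 14) = \left(-1\right) \left(- \frac{71737}{1800}\right) = \frac{71737}{1800}$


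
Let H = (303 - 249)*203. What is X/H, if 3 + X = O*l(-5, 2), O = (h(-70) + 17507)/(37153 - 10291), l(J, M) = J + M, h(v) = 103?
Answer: -3706/8179479 ≈ -0.00045309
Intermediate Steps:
O = 2935/4477 (O = (103 + 17507)/(37153 - 10291) = 17610/26862 = 17610*(1/26862) = 2935/4477 ≈ 0.65557)
H = 10962 (H = 54*203 = 10962)
X = -22236/4477 (X = -3 + 2935*(-5 + 2)/4477 = -3 + (2935/4477)*(-3) = -3 - 8805/4477 = -22236/4477 ≈ -4.9667)
X/H = -22236/4477/10962 = -22236/4477*1/10962 = -3706/8179479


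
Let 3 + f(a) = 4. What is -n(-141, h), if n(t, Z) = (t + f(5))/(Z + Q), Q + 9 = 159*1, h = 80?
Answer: 14/23 ≈ 0.60870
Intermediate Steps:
f(a) = 1 (f(a) = -3 + 4 = 1)
Q = 150 (Q = -9 + 159*1 = -9 + 159 = 150)
n(t, Z) = (1 + t)/(150 + Z) (n(t, Z) = (t + 1)/(Z + 150) = (1 + t)/(150 + Z))
-n(-141, h) = -(1 - 141)/(150 + 80) = -(-140)/230 = -1*(-14/23) = 14/23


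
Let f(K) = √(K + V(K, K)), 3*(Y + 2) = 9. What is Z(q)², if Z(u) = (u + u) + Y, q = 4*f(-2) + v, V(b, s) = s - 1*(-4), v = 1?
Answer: 9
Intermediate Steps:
Y = 1 (Y = -2 + (⅓)*9 = -2 + 3 = 1)
V(b, s) = 4 + s (V(b, s) = s + 4 = 4 + s)
f(K) = √(4 + 2*K) (f(K) = √(K + (4 + K)) = √(4 + 2*K))
q = 1 (q = 4*√(4 + 2*(-2)) + 1 = 4*√(4 - 4) + 1 = 4*√0 + 1 = 4*0 + 1 = 0 + 1 = 1)
Z(u) = 1 + 2*u (Z(u) = (u + u) + 1 = 2*u + 1 = 1 + 2*u)
Z(q)² = (1 + 2*1)² = (1 + 2)² = 3² = 9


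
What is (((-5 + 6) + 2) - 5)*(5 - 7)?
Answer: 4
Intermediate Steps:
(((-5 + 6) + 2) - 5)*(5 - 7) = ((1 + 2) - 5)*(-2) = (3 - 5)*(-2) = -2*(-2) = 4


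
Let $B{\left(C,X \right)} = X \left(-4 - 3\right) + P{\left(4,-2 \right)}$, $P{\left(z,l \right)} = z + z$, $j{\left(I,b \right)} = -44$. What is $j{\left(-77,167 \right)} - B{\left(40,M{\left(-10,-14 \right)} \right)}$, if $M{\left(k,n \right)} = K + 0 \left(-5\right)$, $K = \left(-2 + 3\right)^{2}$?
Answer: $-45$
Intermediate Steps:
$K = 1$ ($K = 1^{2} = 1$)
$P{\left(z,l \right)} = 2 z$
$M{\left(k,n \right)} = 1$ ($M{\left(k,n \right)} = 1 + 0 \left(-5\right) = 1 + 0 = 1$)
$B{\left(C,X \right)} = 8 - 7 X$ ($B{\left(C,X \right)} = X \left(-4 - 3\right) + 2 \cdot 4 = X \left(-7\right) + 8 = - 7 X + 8 = 8 - 7 X$)
$j{\left(-77,167 \right)} - B{\left(40,M{\left(-10,-14 \right)} \right)} = -44 - \left(8 - 7\right) = -44 - 1 = -45$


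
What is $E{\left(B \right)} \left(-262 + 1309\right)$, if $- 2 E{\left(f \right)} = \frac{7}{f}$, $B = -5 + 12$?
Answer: $- \frac{1047}{2} \approx -523.5$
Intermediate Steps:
$B = 7$
$E{\left(f \right)} = - \frac{7}{2 f}$ ($E{\left(f \right)} = - \frac{7 \frac{1}{f}}{2} = - \frac{7}{2 f}$)
$E{\left(B \right)} \left(-262 + 1309\right) = - \frac{7}{2 \cdot 7} \left(-262 + 1309\right) = \left(- \frac{7}{2}\right) \frac{1}{7} \cdot 1047 = \left(- \frac{1}{2}\right) 1047 = - \frac{1047}{2}$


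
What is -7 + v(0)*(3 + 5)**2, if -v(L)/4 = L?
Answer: -7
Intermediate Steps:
v(L) = -4*L
-7 + v(0)*(3 + 5)**2 = -7 + (-4*0)*(3 + 5)**2 = -7 + 0*8**2 = -7 + 0*64 = -7 + 0 = -7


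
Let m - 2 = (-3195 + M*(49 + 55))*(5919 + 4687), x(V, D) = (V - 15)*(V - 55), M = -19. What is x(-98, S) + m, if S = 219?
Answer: -54826335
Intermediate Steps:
x(V, D) = (-55 + V)*(-15 + V) (x(V, D) = (-15 + V)*(-55 + V) = (-55 + V)*(-15 + V))
m = -54843624 (m = 2 + (-3195 - 19*(49 + 55))*(5919 + 4687) = 2 + (-3195 - 19*104)*10606 = 2 + (-3195 - 1976)*10606 = 2 - 5171*10606 = 2 - 54843626 = -54843624)
x(-98, S) + m = (825 + (-98)² - 70*(-98)) - 54843624 = (825 + 9604 + 6860) - 54843624 = 17289 - 54843624 = -54826335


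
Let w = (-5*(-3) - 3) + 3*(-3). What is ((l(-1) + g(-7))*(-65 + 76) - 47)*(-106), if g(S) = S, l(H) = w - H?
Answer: 8480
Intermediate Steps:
w = 3 (w = (15 - 3) - 9 = 12 - 9 = 3)
l(H) = 3 - H
((l(-1) + g(-7))*(-65 + 76) - 47)*(-106) = (((3 - 1*(-1)) - 7)*(-65 + 76) - 47)*(-106) = (((3 + 1) - 7)*11 - 47)*(-106) = ((4 - 7)*11 - 47)*(-106) = (-3*11 - 47)*(-106) = (-33 - 47)*(-106) = -80*(-106) = 8480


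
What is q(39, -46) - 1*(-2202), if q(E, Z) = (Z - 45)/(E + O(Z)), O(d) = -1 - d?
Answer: 26411/12 ≈ 2200.9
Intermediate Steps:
q(E, Z) = (-45 + Z)/(-1 + E - Z) (q(E, Z) = (Z - 45)/(E + (-1 - Z)) = (-45 + Z)/(-1 + E - Z))
q(39, -46) - 1*(-2202) = (45 - 1*(-46))/(1 - 46 - 1*39) - 1*(-2202) = (45 + 46)/(1 - 46 - 39) + 2202 = 91/(-84) + 2202 = -1/84*91 + 2202 = -13/12 + 2202 = 26411/12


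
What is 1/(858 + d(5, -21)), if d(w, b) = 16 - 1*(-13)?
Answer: 1/887 ≈ 0.0011274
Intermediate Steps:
d(w, b) = 29 (d(w, b) = 16 + 13 = 29)
1/(858 + d(5, -21)) = 1/(858 + 29) = 1/887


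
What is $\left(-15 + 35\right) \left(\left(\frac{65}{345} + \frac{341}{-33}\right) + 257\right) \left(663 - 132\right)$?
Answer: $\frac{60296820}{23} \approx 2.6216 \cdot 10^{6}$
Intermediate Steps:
$\left(-15 + 35\right) \left(\left(\frac{65}{345} + \frac{341}{-33}\right) + 257\right) \left(663 - 132\right) = 20 \left(\left(65 \cdot \frac{1}{345} + 341 \left(- \frac{1}{33}\right)\right) + 257\right) \left(663 - 132\right) = 20 \left(\left(\frac{13}{69} - \frac{31}{3}\right) + 257\right) 531 = 20 \left(- \frac{700}{69} + 257\right) 531 = 20 \cdot \frac{17033}{69} \cdot 531 = 20 \cdot \frac{3014841}{23} = \frac{60296820}{23}$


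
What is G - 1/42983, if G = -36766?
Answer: -1580312979/42983 ≈ -36766.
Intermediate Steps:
G - 1/42983 = -36766 - 1/42983 = -1580312979/42983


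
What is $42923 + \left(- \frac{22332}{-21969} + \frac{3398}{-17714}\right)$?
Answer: $\frac{2784031157284}{64859811} \approx 42924.0$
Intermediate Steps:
$42923 + \left(- \frac{22332}{-21969} + \frac{3398}{-17714}\right) = 42923 + \left(\left(-22332\right) \left(- \frac{1}{21969}\right) + 3398 \left(- \frac{1}{17714}\right)\right) = 42923 + \left(\frac{7444}{7323} - \frac{1699}{8857}\right) = 42923 + \frac{53489731}{64859811} = \frac{2784031157284}{64859811}$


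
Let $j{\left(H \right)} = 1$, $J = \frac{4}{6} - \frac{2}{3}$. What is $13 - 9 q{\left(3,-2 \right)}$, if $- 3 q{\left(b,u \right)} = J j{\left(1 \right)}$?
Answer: $13$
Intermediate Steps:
$J = 0$ ($J = 4 \cdot \frac{1}{6} - \frac{2}{3} = \frac{2}{3} - \frac{2}{3} = 0$)
$q{\left(b,u \right)} = 0$ ($q{\left(b,u \right)} = - \frac{0 \cdot 1}{3} = \left(- \frac{1}{3}\right) 0 = 0$)
$13 - 9 q{\left(3,-2 \right)} = 13 - 0 = 13 + 0 = 13$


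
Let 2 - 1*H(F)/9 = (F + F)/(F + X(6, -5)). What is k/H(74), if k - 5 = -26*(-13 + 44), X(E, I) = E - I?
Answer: -7565/22 ≈ -343.86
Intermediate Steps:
k = -801 (k = 5 - 26*(-13 + 44) = 5 - 26*31 = 5 - 806 = -801)
H(F) = 18 - 18*F/(11 + F) (H(F) = 18 - 9*(F + F)/(F + (6 - 1*(-5))) = 18 - 9*2*F/(F + (6 + 5)) = 18 - 9*2*F/(F + 11) = 18 - 9*2*F/(11 + F) = 18 - 18*F/(11 + F))
k/H(74) = -801/(198/(11 + 74)) = -801/(198/85) = -801/(198*(1/85)) = -801/198/85 = -801*85/198 = -7565/22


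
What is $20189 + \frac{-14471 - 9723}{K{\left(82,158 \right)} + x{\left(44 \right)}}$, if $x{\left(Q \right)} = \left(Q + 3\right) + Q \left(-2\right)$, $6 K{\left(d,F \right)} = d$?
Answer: $\frac{864040}{41} \approx 21074.0$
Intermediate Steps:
$K{\left(d,F \right)} = \frac{d}{6}$
$x{\left(Q \right)} = 3 - Q$ ($x{\left(Q \right)} = \left(3 + Q\right) - 2 Q = 3 - Q$)
$20189 + \frac{-14471 - 9723}{K{\left(82,158 \right)} + x{\left(44 \right)}} = 20189 + \frac{-14471 - 9723}{\frac{1}{6} \cdot 82 + \left(3 - 44\right)} = 20189 - \frac{24194}{\frac{41}{3} + \left(3 - 44\right)} = 20189 - \frac{24194}{\frac{41}{3} - 41} = 20189 - \frac{24194}{- \frac{82}{3}} = 20189 - - \frac{36291}{41} = 20189 + \frac{36291}{41} = \frac{864040}{41}$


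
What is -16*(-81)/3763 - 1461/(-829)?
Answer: 6572127/3119527 ≈ 2.1068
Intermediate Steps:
-16*(-81)/3763 - 1461/(-829) = 1296*(1/3763) - 1461*(-1/829) = 1296/3763 + 1461/829 = 6572127/3119527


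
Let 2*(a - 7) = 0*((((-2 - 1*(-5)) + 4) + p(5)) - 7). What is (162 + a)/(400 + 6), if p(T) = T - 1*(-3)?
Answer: 169/406 ≈ 0.41626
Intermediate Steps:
p(T) = 3 + T (p(T) = T + 3 = 3 + T)
a = 7 (a = 7 + (0*((((-2 - 1*(-5)) + 4) + (3 + 5)) - 7))/2 = 7 + (0*((((-2 + 5) + 4) + 8) - 7))/2 = 7 + (0*(((3 + 4) + 8) - 7))/2 = 7 + (0*((7 + 8) - 7))/2 = 7 + (0*(15 - 7))/2 = 7 + (0*8)/2 = 7 + (½)*0 = 7 + 0 = 7)
(162 + a)/(400 + 6) = (162 + 7)/(400 + 6) = 169/406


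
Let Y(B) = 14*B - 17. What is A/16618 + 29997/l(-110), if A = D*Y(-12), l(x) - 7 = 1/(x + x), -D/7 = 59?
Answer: 580875235/135318 ≈ 4292.7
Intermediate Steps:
D = -413 (D = -7*59 = -413)
Y(B) = -17 + 14*B
l(x) = 7 + 1/(2*x) (l(x) = 7 + 1/(x + x) = 7 + 1/(2*x))
A = 76405 (A = -413*(-17 + 14*(-12)) = -413*(-17 - 168) = -413*(-185) = 76405)
A/16618 + 29997/l(-110) = 76405/16618 + 29997/(7 + (1/2)/(-110)) = 76405*(1/16618) + 29997/(7 + (1/2)*(-1/110)) = 10915/2374 + 29997/(7 - 1/220) = 10915/2374 + 29997/(1539/220) = 10915/2374 + 29997*(220/1539) = 10915/2374 + 244420/57 = 580875235/135318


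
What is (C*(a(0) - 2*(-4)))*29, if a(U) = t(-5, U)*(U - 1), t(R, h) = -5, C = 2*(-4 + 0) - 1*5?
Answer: -4901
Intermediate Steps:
C = -13 (C = 2*(-4) - 5 = -8 - 5 = -13)
a(U) = 5 - 5*U (a(U) = -5*(U - 1) = -5*(-1 + U) = 5 - 5*U)
(C*(a(0) - 2*(-4)))*29 = -13*((5 - 5*0) - 2*(-4))*29 = -13*((5 + 0) + 8)*29 = -13*(5 + 8)*29 = -13*13*29 = -169*29 = -4901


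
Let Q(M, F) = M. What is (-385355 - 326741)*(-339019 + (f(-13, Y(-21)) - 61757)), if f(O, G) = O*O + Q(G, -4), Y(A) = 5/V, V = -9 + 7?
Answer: 285272422512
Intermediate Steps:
V = -2
Y(A) = -5/2 (Y(A) = 5/(-2) = 5*(-1/2) = -5/2)
f(O, G) = G + O**2 (f(O, G) = O*O + G = O**2 + G = G + O**2)
(-385355 - 326741)*(-339019 + (f(-13, Y(-21)) - 61757)) = (-385355 - 326741)*(-339019 + ((-5/2 + (-13)**2) - 61757)) = -712096*(-339019 + ((-5/2 + 169) - 61757)) = -712096*(-339019 + (333/2 - 61757)) = -712096*(-339019 - 123181/2) = -712096*(-801219/2) = 285272422512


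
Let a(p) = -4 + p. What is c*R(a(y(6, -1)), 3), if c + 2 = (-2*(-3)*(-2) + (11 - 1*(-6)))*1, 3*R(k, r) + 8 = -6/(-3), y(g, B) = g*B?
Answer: -6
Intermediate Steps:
y(g, B) = B*g
R(k, r) = -2 (R(k, r) = -8/3 + (-6/(-3))/3 = -8/3 + (-6*(-⅓))/3 = -8/3 + (⅓)*2 = -8/3 + ⅔ = -2)
c = 3 (c = -2 + (-2*(-3)*(-2) + (11 - 1*(-6)))*1 = -2 + (6*(-2) + (11 + 6))*1 = -2 + (-12 + 17)*1 = -2 + 5*1 = -2 + 5 = 3)
c*R(a(y(6, -1)), 3) = 3*(-2) = -6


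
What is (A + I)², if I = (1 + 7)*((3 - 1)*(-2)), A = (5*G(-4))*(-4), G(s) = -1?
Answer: 144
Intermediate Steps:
A = 20 (A = (5*(-1))*(-4) = -5*(-4) = 20)
I = -32 (I = 8*(2*(-2)) = 8*(-4) = -32)
(A + I)² = (20 - 32)² = (-12)² = 144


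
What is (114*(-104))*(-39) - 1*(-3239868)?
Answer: 3702252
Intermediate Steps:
(114*(-104))*(-39) - 1*(-3239868) = -11856*(-39) + 3239868 = 462384 + 3239868 = 3702252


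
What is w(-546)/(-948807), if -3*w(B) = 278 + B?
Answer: -268/2846421 ≈ -9.4153e-5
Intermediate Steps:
w(B) = -278/3 - B/3 (w(B) = -(278 + B)/3 = -278/3 - B/3)
w(-546)/(-948807) = (-278/3 - ⅓*(-546))/(-948807) = (-278/3 + 182)*(-1/948807) = (268/3)*(-1/948807) = -268/2846421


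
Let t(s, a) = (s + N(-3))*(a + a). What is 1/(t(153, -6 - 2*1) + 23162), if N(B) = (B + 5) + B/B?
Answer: 1/20666 ≈ 4.8389e-5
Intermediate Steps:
N(B) = 6 + B (N(B) = (5 + B) + 1 = 6 + B)
t(s, a) = 2*a*(3 + s) (t(s, a) = (s + (6 - 3))*(a + a) = (s + 3)*(2*a) = (3 + s)*(2*a) = 2*a*(3 + s))
1/(t(153, -6 - 2*1) + 23162) = 1/(2*(-6 - 2*1)*(3 + 153) + 23162) = 1/(2*(-6 - 2)*156 + 23162) = 1/(2*(-8)*156 + 23162) = 1/(-2496 + 23162) = 1/20666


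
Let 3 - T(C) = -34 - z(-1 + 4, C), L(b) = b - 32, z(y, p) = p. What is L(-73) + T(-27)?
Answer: -95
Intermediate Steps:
L(b) = -32 + b
T(C) = 37 + C (T(C) = 3 - (-34 - C) = 3 + (34 + C) = 37 + C)
L(-73) + T(-27) = (-32 - 73) + (37 - 27) = -105 + 10 = -95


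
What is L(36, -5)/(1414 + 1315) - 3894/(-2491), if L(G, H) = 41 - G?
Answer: 10639181/6797939 ≈ 1.5651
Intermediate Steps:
L(36, -5)/(1414 + 1315) - 3894/(-2491) = (41 - 1*36)/(1414 + 1315) - 3894/(-2491) = (41 - 36)/2729 - 3894*(-1/2491) = 5*(1/2729) + 3894/2491 = 5/2729 + 3894/2491 = 10639181/6797939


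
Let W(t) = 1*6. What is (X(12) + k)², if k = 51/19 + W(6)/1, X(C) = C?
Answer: 154449/361 ≈ 427.84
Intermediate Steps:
W(t) = 6
k = 165/19 (k = 51/19 + 6/1 = 51*(1/19) + 6*1 = 51/19 + 6 = 165/19 ≈ 8.6842)
(X(12) + k)² = (12 + 165/19)² = (393/19)² = 154449/361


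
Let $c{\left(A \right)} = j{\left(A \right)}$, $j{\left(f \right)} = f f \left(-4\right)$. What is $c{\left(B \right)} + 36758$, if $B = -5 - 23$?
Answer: $33622$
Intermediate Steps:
$B = -28$ ($B = -5 - 23 = -28$)
$j{\left(f \right)} = - 4 f^{2}$ ($j{\left(f \right)} = f^{2} \left(-4\right) = - 4 f^{2}$)
$c{\left(A \right)} = - 4 A^{2}$
$c{\left(B \right)} + 36758 = - 4 \left(-28\right)^{2} + 36758 = \left(-4\right) 784 + 36758 = -3136 + 36758 = 33622$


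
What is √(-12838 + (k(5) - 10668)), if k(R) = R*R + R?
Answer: 2*I*√5869 ≈ 153.22*I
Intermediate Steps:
k(R) = R + R² (k(R) = R² + R = R + R²)
√(-12838 + (k(5) - 10668)) = √(-12838 + (5*(1 + 5) - 10668)) = √(-12838 + (5*6 - 10668)) = √(-12838 + (30 - 10668)) = √(-12838 - 10638) = √(-23476) = 2*I*√5869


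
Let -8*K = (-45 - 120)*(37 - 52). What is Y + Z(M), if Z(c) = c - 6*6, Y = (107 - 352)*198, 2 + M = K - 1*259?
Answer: -392931/8 ≈ -49116.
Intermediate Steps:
K = -2475/8 (K = -(-45 - 120)*(37 - 52)/8 = -(-165)*(-15)/8 = -⅛*2475 = -2475/8 ≈ -309.38)
M = -4563/8 (M = -2 + (-2475/8 - 1*259) = -2 + (-2475/8 - 259) = -2 - 4547/8 = -4563/8 ≈ -570.38)
Y = -48510 (Y = -245*198 = -48510)
Z(c) = -36 + c (Z(c) = c - 36 = -36 + c)
Y + Z(M) = -48510 + (-36 - 4563/8) = -48510 - 4851/8 = -392931/8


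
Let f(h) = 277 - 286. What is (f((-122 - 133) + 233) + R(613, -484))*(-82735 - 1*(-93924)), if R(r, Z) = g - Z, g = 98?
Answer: 6411297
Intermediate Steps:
f(h) = -9
R(r, Z) = 98 - Z
(f((-122 - 133) + 233) + R(613, -484))*(-82735 - 1*(-93924)) = (-9 + (98 - 1*(-484)))*(-82735 - 1*(-93924)) = (-9 + (98 + 484))*(-82735 + 93924) = (-9 + 582)*11189 = 573*11189 = 6411297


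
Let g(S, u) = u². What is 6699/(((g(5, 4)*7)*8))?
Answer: 957/128 ≈ 7.4766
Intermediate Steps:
6699/(((g(5, 4)*7)*8)) = 6699/(((4²*7)*8)) = 6699/(((16*7)*8)) = 6699/((112*8)) = 6699/896 = 6699*(1/896) = 957/128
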